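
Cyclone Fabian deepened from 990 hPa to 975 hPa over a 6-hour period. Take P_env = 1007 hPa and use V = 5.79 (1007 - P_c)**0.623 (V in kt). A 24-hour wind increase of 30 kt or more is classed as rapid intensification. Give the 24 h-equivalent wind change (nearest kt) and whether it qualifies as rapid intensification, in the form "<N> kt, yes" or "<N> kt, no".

65 kt, yes

V₁: ΔP = 17, V ≈ 5.79 × 17^0.623 ≈ 33.83 kt.
V₂: ΔP = 32, V ≈ 5.79 × 32^0.623 ≈ 50.16 kt.
ΔV over 6 h = 16.33 kt → 24 h equivalent = 16.33 × 24/6 ≈ 65.32 kt.
65 kt ≥ 30 kt ⇒ rapid intensification.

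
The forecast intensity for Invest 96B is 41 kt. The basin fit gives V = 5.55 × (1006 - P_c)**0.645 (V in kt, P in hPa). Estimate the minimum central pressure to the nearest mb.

ΔP = (V / 5.55)^(1/0.645) = (41/5.55)^1.550.
41/5.55 = 7.387; 7.387^1.550 ≈ 22.21 mb.
P_c = 1006 − 22.21 = 983.79 ≈ 984 mb.

984 mb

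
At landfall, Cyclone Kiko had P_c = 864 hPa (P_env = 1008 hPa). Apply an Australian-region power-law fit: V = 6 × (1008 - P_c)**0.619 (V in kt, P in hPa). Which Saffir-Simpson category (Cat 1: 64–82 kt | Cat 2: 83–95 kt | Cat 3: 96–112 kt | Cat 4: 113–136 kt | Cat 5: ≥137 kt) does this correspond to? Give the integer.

ΔP = 1008 − 864 = 144 hPa.
V ≈ 6 × 144^0.619 = 6 × 21.68 ≈ 130 kt.
130 kt falls in the Category 4 band.

4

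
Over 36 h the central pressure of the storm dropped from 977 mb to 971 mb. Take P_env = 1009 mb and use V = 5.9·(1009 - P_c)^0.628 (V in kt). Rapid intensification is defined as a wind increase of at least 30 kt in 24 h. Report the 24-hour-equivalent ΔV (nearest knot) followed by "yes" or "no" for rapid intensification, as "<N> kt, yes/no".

4 kt, no

V₁: ΔP = 32, V ≈ 5.9 × 32^0.628 ≈ 52.01 kt.
V₂: ΔP = 38, V ≈ 5.9 × 38^0.628 ≈ 57.94 kt.
ΔV over 36 h = 5.93 kt → 24 h equivalent = 5.93 × 24/36 ≈ 3.95 kt.
4 kt < 30 kt ⇒ not rapid intensification.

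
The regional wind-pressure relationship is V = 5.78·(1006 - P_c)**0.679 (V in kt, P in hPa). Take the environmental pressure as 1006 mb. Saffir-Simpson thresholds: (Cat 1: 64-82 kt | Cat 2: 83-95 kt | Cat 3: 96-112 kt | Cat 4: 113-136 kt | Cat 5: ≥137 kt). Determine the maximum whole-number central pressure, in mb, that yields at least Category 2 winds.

Category 2 begins at V = 83 kt.
Required ΔP = (83/5.78)^(1/0.679) = 14.360^1.473 ≈ 50.61 mb.
P_c ≤ 1006 − 50.61 = 955.39, so the highest integer P_c is 955 mb.

955 mb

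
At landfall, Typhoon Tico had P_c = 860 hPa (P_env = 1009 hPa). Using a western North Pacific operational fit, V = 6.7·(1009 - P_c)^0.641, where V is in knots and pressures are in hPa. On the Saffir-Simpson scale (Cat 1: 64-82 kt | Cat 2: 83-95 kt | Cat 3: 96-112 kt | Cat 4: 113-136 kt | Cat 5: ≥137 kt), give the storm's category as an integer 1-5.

ΔP = 1009 − 860 = 149 hPa.
V ≈ 6.7 × 149^0.641 = 6.7 × 24.72 ≈ 166 kt.
166 kt falls in the Category 5 band.

5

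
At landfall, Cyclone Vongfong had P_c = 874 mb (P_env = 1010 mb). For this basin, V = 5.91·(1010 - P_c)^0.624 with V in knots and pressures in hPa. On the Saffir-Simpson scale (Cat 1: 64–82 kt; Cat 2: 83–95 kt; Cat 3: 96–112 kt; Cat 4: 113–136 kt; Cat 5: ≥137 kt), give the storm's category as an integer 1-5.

4

ΔP = 1010 − 874 = 136 mb.
V ≈ 5.91 × 136^0.624 = 5.91 × 21.45 ≈ 127 kt.
127 kt falls in the Category 4 band.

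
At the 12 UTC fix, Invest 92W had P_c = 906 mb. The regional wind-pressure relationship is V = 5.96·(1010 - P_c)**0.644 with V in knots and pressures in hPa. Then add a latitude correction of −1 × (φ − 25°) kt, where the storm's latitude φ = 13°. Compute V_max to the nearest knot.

ΔP = 1010 − 906 = 104 mb.
104^0.644 ≈ 19.905.
V ≈ 5.96 × 19.905 ≈ 118.6 kt.
Latitude correction: −1 × (13 − 25) = 12 kt.
Corrected V ≈ 130.6 kt → 131 kt.

131 kt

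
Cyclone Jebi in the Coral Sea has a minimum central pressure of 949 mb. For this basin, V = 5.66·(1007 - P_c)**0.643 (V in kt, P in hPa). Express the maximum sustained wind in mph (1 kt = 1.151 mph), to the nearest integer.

ΔP = 1007 − 949 = 58 mb.
V ≈ 5.66 × 58^0.643 = 5.66 × 13.611 ≈ 77.037 kt.
77.037 × 1.151 ≈ 88.67 mph → 89 mph.

89 mph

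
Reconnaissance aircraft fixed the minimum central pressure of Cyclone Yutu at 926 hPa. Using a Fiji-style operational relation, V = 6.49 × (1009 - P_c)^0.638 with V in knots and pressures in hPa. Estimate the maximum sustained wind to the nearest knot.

109 kt

ΔP = 1009 − 926 = 83 hPa.
83^0.638 ≈ 16.764.
V ≈ 6.49 × 16.764 ≈ 108.8 kt.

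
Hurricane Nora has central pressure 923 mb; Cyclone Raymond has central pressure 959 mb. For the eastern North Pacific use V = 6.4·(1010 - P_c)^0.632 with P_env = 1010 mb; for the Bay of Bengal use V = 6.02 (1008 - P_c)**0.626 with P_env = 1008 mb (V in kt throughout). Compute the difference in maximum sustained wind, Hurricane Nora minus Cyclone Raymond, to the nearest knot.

39 kt

Hurricane Nora: ΔP = 87; V ≈ 6.4 × 87^0.632 ≈ 107.64 kt.
Cyclone Raymond: ΔP = 49; V ≈ 6.02 × 49^0.626 ≈ 68.81 kt.
Difference ≈ 107.64 − 68.81 = 38.83 → 39 kt.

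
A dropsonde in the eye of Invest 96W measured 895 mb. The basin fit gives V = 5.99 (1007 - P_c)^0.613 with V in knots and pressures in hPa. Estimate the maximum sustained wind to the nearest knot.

108 kt

ΔP = 1007 − 895 = 112 mb.
112^0.613 ≈ 18.037.
V ≈ 5.99 × 18.037 ≈ 108.0 kt.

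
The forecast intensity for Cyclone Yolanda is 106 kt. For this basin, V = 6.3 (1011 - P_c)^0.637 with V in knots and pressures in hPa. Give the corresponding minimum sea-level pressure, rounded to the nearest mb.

ΔP = (V / 6.3)^(1/0.637) = (106/6.3)^1.570.
106/6.3 = 16.825; 16.825^1.570 ≈ 84.06 mb.
P_c = 1011 − 84.06 = 926.94 ≈ 927 mb.

927 mb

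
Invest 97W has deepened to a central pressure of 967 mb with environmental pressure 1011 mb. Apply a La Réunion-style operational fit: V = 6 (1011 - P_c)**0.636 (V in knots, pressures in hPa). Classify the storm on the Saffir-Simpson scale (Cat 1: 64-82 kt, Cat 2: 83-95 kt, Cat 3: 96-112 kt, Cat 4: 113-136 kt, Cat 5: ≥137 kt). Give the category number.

1

ΔP = 1011 − 967 = 44 mb.
V ≈ 6 × 44^0.636 = 6 × 11.10 ≈ 67 kt.
67 kt falls in the Category 1 band.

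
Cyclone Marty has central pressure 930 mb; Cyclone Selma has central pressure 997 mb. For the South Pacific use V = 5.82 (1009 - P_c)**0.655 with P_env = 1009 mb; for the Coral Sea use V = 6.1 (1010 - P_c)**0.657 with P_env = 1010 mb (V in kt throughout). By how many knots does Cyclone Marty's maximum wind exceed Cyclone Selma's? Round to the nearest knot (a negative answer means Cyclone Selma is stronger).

69 kt

Cyclone Marty: ΔP = 79; V ≈ 5.82 × 79^0.655 ≈ 101.83 kt.
Cyclone Selma: ΔP = 13; V ≈ 6.1 × 13^0.657 ≈ 32.90 kt.
Difference ≈ 101.83 − 32.90 = 68.93 → 69 kt.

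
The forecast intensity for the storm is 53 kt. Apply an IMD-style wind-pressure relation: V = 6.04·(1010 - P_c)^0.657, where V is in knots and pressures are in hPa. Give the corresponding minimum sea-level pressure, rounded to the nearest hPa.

ΔP = (V / 6.04)^(1/0.657) = (53/6.04)^1.522.
53/6.04 = 8.775; 8.775^1.522 ≈ 27.27 hPa.
P_c = 1010 − 27.27 = 982.73 ≈ 983 hPa.

983 hPa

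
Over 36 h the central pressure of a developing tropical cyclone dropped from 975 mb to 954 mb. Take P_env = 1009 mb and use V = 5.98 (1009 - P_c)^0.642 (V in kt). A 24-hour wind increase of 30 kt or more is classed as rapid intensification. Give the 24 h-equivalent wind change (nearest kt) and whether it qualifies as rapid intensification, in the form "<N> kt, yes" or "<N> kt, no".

14 kt, no

V₁: ΔP = 34, V ≈ 5.98 × 34^0.642 ≈ 57.53 kt.
V₂: ΔP = 55, V ≈ 5.98 × 55^0.642 ≈ 78.35 kt.
ΔV over 36 h = 20.82 kt → 24 h equivalent = 20.82 × 24/36 ≈ 13.88 kt.
14 kt < 30 kt ⇒ not rapid intensification.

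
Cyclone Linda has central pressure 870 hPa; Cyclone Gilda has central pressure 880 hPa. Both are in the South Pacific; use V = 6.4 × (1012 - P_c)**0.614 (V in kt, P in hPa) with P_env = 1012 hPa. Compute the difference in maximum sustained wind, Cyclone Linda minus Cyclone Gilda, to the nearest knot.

6 kt

Cyclone Linda: ΔP = 142; V ≈ 6.4 × 142^0.614 ≈ 134.18 kt.
Cyclone Gilda: ΔP = 132; V ≈ 6.4 × 132^0.614 ≈ 128.30 kt.
Difference ≈ 134.18 − 128.30 = 5.88 → 6 kt.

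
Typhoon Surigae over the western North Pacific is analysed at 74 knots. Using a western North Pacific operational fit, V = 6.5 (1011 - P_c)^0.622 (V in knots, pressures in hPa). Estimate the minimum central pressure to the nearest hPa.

961 hPa

ΔP = (V / 6.5)^(1/0.622) = (74/6.5)^1.608.
74/6.5 = 11.385; 11.385^1.608 ≈ 49.92 hPa.
P_c = 1011 − 49.92 = 961.08 ≈ 961 hPa.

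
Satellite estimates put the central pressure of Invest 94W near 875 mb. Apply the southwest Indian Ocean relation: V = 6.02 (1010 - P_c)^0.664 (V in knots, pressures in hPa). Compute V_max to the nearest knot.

ΔP = 1010 − 875 = 135 mb.
135^0.664 ≈ 25.974.
V ≈ 6.02 × 25.974 ≈ 156.4 kt.

156 kt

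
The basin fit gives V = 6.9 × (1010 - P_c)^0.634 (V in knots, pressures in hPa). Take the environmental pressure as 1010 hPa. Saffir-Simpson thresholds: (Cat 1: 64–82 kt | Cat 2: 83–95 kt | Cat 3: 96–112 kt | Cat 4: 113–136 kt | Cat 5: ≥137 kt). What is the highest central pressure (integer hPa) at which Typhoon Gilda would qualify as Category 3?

946 hPa

Category 3 begins at V = 96 kt.
Required ΔP = (96/6.9)^(1/0.634) = 13.913^1.577 ≈ 63.61 hPa.
P_c ≤ 1010 − 63.61 = 946.39, so the highest integer P_c is 946 hPa.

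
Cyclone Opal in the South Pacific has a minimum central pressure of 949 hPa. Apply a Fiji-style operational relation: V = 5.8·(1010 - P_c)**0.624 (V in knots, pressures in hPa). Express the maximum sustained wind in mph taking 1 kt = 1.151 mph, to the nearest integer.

87 mph

ΔP = 1010 − 949 = 61 hPa.
V ≈ 5.8 × 61^0.624 = 5.8 × 13.003 ≈ 75.418 kt.
75.418 × 1.151 ≈ 86.81 mph → 87 mph.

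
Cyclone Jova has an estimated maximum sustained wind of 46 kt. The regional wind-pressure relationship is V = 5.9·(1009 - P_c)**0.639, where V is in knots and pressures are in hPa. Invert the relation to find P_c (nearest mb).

984 mb

ΔP = (V / 5.9)^(1/0.639) = (46/5.9)^1.565.
46/5.9 = 7.797; 7.797^1.565 ≈ 24.88 mb.
P_c = 1009 − 24.88 = 984.12 ≈ 984 mb.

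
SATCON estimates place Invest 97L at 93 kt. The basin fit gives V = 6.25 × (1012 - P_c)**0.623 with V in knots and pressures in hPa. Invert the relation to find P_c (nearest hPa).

936 hPa

ΔP = (V / 6.25)^(1/0.623) = (93/6.25)^1.605.
93/6.25 = 14.880; 14.880^1.605 ≈ 76.24 hPa.
P_c = 1012 − 76.24 = 935.76 ≈ 936 hPa.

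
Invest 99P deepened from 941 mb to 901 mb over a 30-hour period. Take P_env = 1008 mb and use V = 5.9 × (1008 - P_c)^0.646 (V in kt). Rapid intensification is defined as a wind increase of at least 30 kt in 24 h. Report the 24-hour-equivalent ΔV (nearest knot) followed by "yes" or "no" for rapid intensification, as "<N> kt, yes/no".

V₁: ΔP = 67, V ≈ 5.9 × 67^0.646 ≈ 89.23 kt.
V₂: ΔP = 107, V ≈ 5.9 × 107^0.646 ≈ 120.74 kt.
ΔV over 30 h = 31.51 kt → 24 h equivalent = 31.51 × 24/30 ≈ 25.21 kt.
25 kt < 30 kt ⇒ not rapid intensification.

25 kt, no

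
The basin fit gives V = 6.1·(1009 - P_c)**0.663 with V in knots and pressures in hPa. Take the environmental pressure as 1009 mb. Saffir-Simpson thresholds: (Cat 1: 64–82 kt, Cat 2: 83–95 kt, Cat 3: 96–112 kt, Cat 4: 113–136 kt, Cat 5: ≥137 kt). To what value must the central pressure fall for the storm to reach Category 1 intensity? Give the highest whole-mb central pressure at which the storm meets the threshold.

974 mb

Category 1 begins at V = 64 kt.
Required ΔP = (64/6.1)^(1/0.663) = 10.492^1.508 ≈ 34.65 mb.
P_c ≤ 1009 − 34.65 = 974.35, so the highest integer P_c is 974 mb.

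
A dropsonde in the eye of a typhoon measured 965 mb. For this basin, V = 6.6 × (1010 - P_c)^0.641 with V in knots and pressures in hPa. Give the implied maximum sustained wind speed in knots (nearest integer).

ΔP = 1010 − 965 = 45 mb.
45^0.641 ≈ 11.474.
V ≈ 6.6 × 11.474 ≈ 75.7 kt.

76 kt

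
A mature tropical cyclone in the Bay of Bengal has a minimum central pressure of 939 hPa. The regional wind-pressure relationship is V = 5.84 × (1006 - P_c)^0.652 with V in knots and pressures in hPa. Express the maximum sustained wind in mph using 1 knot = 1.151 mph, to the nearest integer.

104 mph

ΔP = 1006 − 939 = 67 hPa.
V ≈ 5.84 × 67^0.652 = 5.84 × 15.510 ≈ 90.576 kt.
90.576 × 1.151 ≈ 104.25 mph → 104 mph.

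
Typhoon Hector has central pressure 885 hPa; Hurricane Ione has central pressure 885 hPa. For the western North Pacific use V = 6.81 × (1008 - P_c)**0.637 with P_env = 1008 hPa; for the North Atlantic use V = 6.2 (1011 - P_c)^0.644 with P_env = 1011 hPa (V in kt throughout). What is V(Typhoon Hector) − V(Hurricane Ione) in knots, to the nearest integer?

Typhoon Hector: ΔP = 123; V ≈ 6.81 × 123^0.637 ≈ 146.02 kt.
Hurricane Ione: ΔP = 126; V ≈ 6.2 × 126^0.644 ≈ 139.65 kt.
Difference ≈ 146.02 − 139.65 = 6.37 → 6 kt.

6 kt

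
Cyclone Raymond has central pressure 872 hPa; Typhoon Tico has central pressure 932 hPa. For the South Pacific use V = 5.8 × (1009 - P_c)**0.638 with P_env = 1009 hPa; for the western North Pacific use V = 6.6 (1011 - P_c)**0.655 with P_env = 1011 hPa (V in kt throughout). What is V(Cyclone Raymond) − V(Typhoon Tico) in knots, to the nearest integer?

Cyclone Raymond: ΔP = 137; V ≈ 5.8 × 137^0.638 ≈ 133.86 kt.
Typhoon Tico: ΔP = 79; V ≈ 6.6 × 79^0.655 ≈ 115.48 kt.
Difference ≈ 133.86 − 115.48 = 18.38 → 18 kt.

18 kt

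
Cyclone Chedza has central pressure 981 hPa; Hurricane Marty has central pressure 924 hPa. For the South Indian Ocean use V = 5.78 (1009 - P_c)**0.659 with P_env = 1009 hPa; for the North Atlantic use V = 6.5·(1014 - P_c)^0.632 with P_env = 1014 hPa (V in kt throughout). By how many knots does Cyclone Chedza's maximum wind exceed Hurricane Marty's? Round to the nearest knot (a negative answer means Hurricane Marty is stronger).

-60 kt

Cyclone Chedza: ΔP = 28; V ≈ 5.78 × 28^0.659 ≈ 51.95 kt.
Hurricane Marty: ΔP = 90; V ≈ 6.5 × 90^0.632 ≈ 111.68 kt.
Difference ≈ 51.95 − 111.68 = -59.73 → -60 kt.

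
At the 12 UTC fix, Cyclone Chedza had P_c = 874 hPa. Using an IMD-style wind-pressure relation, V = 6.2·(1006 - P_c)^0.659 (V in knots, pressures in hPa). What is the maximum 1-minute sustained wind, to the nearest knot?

155 kt

ΔP = 1006 − 874 = 132 hPa.
132^0.659 ≈ 24.972.
V ≈ 6.2 × 24.972 ≈ 154.8 kt.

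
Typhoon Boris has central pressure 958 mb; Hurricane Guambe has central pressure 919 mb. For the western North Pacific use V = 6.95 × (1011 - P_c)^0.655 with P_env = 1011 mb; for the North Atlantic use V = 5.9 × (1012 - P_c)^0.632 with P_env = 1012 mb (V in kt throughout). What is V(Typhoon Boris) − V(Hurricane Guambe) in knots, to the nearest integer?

-10 kt

Typhoon Boris: ΔP = 53; V ≈ 6.95 × 53^0.655 ≈ 93.62 kt.
Hurricane Guambe: ΔP = 93; V ≈ 5.9 × 93^0.632 ≈ 103.50 kt.
Difference ≈ 93.62 − 103.50 = -9.88 → -10 kt.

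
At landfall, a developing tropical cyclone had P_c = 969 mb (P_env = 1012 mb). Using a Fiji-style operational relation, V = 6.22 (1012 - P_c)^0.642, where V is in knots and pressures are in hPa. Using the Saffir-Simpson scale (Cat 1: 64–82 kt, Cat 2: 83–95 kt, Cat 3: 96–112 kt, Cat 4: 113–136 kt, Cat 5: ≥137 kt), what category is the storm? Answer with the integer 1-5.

1

ΔP = 1012 − 969 = 43 mb.
V ≈ 6.22 × 43^0.642 = 6.22 × 11.19 ≈ 70 kt.
70 kt falls in the Category 1 band.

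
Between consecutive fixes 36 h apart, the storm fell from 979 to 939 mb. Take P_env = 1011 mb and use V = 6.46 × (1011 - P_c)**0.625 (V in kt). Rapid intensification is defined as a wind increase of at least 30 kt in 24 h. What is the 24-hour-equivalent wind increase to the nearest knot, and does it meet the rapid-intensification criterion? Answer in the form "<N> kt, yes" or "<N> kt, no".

V₁: ΔP = 32, V ≈ 6.46 × 32^0.625 ≈ 56.36 kt.
V₂: ΔP = 72, V ≈ 6.46 × 72^0.625 ≈ 93.55 kt.
ΔV over 36 h = 37.19 kt → 24 h equivalent = 37.19 × 24/36 ≈ 24.79 kt.
25 kt < 30 kt ⇒ not rapid intensification.

25 kt, no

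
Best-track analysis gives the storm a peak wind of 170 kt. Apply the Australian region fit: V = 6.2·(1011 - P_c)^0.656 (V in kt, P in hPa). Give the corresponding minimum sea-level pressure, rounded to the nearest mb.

855 mb

ΔP = (V / 6.2)^(1/0.656) = (170/6.2)^1.524.
170/6.2 = 27.419; 27.419^1.524 ≈ 155.65 mb.
P_c = 1011 − 155.65 = 855.35 ≈ 855 mb.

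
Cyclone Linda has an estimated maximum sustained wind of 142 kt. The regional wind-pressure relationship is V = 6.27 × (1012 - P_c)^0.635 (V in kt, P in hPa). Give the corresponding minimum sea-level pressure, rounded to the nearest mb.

ΔP = (V / 6.27)^(1/0.635) = (142/6.27)^1.575.
142/6.27 = 22.648; 22.648^1.575 ≈ 136.11 mb.
P_c = 1012 − 136.11 = 875.89 ≈ 876 mb.

876 mb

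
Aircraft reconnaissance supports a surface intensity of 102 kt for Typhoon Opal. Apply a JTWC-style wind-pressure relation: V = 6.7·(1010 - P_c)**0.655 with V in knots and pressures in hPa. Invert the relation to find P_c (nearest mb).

ΔP = (V / 6.7)^(1/0.655) = (102/6.7)^1.527.
102/6.7 = 15.224; 15.224^1.527 ≈ 63.88 mb.
P_c = 1010 − 63.88 = 946.12 ≈ 946 mb.

946 mb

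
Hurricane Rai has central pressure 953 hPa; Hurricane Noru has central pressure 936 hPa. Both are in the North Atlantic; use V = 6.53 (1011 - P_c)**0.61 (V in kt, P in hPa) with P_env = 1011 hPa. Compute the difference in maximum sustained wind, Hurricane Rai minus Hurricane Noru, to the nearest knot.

Hurricane Rai: ΔP = 58; V ≈ 6.53 × 58^0.61 ≈ 77.73 kt.
Hurricane Noru: ΔP = 75; V ≈ 6.53 × 75^0.61 ≈ 90.93 kt.
Difference ≈ 77.73 − 90.93 = -13.20 → -13 kt.

-13 kt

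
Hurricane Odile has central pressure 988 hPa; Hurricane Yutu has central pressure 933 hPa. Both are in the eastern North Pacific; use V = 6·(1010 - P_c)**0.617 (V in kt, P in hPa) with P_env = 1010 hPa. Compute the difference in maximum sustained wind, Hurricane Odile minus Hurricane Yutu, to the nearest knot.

Hurricane Odile: ΔP = 22; V ≈ 6 × 22^0.617 ≈ 40.40 kt.
Hurricane Yutu: ΔP = 77; V ≈ 6 × 77^0.617 ≈ 87.52 kt.
Difference ≈ 40.40 − 87.52 = -47.12 → -47 kt.

-47 kt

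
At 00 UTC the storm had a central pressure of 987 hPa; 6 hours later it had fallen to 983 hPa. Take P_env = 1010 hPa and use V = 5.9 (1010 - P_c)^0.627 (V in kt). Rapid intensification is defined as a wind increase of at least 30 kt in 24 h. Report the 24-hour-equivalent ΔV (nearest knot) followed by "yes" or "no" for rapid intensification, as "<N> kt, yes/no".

18 kt, no

V₁: ΔP = 23, V ≈ 5.9 × 23^0.627 ≈ 42.14 kt.
V₂: ΔP = 27, V ≈ 5.9 × 27^0.627 ≈ 46.59 kt.
ΔV over 6 h = 4.45 kt → 24 h equivalent = 4.45 × 24/6 ≈ 17.80 kt.
18 kt < 30 kt ⇒ not rapid intensification.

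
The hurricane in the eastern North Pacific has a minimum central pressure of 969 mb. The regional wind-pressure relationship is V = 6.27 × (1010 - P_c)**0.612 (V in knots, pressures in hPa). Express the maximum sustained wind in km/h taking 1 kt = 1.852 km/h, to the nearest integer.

113 km/h

ΔP = 1010 − 969 = 41 mb.
V ≈ 6.27 × 41^0.612 = 6.27 × 9.706 ≈ 60.854 kt.
60.854 × 1.852 ≈ 112.70 km/h → 113 km/h.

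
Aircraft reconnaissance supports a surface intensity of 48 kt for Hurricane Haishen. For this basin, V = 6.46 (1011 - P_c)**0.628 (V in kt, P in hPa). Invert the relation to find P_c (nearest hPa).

987 hPa

ΔP = (V / 6.46)^(1/0.628) = (48/6.46)^1.592.
48/6.46 = 7.430; 7.430^1.592 ≈ 24.38 hPa.
P_c = 1011 − 24.38 = 986.62 ≈ 987 hPa.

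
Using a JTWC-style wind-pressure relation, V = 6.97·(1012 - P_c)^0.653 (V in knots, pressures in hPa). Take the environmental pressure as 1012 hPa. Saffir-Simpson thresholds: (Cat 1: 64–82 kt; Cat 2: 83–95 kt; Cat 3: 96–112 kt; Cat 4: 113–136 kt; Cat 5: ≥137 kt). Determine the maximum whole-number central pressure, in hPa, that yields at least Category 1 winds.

982 hPa

Category 1 begins at V = 64 kt.
Required ΔP = (64/6.97)^(1/0.653) = 9.182^1.531 ≈ 29.83 hPa.
P_c ≤ 1012 − 29.83 = 982.17, so the highest integer P_c is 982 hPa.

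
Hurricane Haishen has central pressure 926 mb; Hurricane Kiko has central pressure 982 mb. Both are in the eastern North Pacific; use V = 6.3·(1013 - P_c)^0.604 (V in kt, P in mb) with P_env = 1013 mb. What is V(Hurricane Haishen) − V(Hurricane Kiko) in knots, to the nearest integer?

Hurricane Haishen: ΔP = 87; V ≈ 6.3 × 87^0.604 ≈ 93.50 kt.
Hurricane Kiko: ΔP = 31; V ≈ 6.3 × 31^0.604 ≈ 50.13 kt.
Difference ≈ 93.50 − 50.13 = 43.37 → 43 kt.

43 kt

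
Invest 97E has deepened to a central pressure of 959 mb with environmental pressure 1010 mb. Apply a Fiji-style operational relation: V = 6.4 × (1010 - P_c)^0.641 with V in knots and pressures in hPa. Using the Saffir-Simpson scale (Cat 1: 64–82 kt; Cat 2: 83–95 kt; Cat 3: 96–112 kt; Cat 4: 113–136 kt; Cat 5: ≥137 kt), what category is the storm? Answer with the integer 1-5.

ΔP = 1010 − 959 = 51 mb.
V ≈ 6.4 × 51^0.641 = 6.4 × 12.43 ≈ 80 kt.
80 kt falls in the Category 1 band.

1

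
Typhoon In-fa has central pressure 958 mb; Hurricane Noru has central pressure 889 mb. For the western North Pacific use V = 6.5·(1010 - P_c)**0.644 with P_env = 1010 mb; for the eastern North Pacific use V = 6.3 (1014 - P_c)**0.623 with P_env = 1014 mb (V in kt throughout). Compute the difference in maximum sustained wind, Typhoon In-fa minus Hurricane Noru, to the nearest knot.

-45 kt

Typhoon In-fa: ΔP = 52; V ≈ 6.5 × 52^0.644 ≈ 82.80 kt.
Hurricane Noru: ΔP = 125; V ≈ 6.3 × 125^0.623 ≈ 127.56 kt.
Difference ≈ 82.80 − 127.56 = -44.76 → -45 kt.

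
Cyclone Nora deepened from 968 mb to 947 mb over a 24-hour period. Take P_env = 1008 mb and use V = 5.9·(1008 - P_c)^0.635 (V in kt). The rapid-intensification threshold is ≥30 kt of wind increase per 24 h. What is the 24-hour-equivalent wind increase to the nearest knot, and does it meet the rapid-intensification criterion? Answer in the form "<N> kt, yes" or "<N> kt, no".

V₁: ΔP = 40, V ≈ 5.9 × 40^0.635 ≈ 61.40 kt.
V₂: ΔP = 61, V ≈ 5.9 × 61^0.635 ≈ 80.27 kt.
ΔV over 24 h = 18.87 kt → 24 h equivalent = 18.87 × 24/24 ≈ 18.87 kt.
19 kt < 30 kt ⇒ not rapid intensification.

19 kt, no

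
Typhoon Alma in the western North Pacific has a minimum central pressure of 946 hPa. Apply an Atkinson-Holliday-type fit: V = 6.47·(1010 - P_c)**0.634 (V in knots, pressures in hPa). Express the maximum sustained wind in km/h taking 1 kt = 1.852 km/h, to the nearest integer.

ΔP = 1010 − 946 = 64 hPa.
V ≈ 6.47 × 64^0.634 = 6.47 × 13.967 ≈ 90.370 kt.
90.370 × 1.852 ≈ 167.36 km/h → 167 km/h.

167 km/h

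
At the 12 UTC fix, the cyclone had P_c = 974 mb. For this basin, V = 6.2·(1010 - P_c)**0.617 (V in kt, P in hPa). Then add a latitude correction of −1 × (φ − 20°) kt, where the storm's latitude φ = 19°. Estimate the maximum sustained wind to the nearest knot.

ΔP = 1010 − 974 = 36 mb.
36^0.617 ≈ 9.125.
V ≈ 6.2 × 9.125 ≈ 56.6 kt.
Latitude correction: −1 × (19 − 20) = 1 kt.
Corrected V ≈ 57.6 kt → 58 kt.

58 kt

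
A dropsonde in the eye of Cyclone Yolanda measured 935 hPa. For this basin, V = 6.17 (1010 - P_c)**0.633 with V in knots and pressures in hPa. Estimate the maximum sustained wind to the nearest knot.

95 kt

ΔP = 1010 − 935 = 75 hPa.
75^0.633 ≈ 15.378.
V ≈ 6.17 × 15.378 ≈ 94.9 kt.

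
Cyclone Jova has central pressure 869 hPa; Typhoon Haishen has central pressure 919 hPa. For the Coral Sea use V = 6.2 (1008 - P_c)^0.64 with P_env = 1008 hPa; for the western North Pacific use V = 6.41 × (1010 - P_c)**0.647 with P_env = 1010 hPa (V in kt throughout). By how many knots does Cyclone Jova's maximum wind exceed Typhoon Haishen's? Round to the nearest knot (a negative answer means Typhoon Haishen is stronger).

Cyclone Jova: ΔP = 139; V ≈ 6.2 × 139^0.64 ≈ 145.85 kt.
Typhoon Haishen: ΔP = 91; V ≈ 6.41 × 91^0.647 ≈ 118.67 kt.
Difference ≈ 145.85 − 118.67 = 27.18 → 27 kt.

27 kt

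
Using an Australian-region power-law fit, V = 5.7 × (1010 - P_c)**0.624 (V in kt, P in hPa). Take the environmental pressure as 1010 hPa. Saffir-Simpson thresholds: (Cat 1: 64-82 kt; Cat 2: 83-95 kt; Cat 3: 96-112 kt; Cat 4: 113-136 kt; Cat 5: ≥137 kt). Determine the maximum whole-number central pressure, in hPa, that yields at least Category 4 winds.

Category 4 begins at V = 113 kt.
Required ΔP = (113/5.7)^(1/0.624) = 19.825^1.603 ≈ 119.91 hPa.
P_c ≤ 1010 − 119.91 = 890.09, so the highest integer P_c is 890 hPa.

890 hPa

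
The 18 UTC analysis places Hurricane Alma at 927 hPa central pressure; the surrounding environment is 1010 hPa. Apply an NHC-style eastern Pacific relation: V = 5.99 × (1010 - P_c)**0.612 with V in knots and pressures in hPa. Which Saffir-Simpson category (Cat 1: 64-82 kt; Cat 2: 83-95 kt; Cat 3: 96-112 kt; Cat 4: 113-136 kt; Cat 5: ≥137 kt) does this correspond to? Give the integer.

2

ΔP = 1010 − 927 = 83 hPa.
V ≈ 5.99 × 83^0.612 = 5.99 × 14.94 ≈ 90 kt.
90 kt falls in the Category 2 band.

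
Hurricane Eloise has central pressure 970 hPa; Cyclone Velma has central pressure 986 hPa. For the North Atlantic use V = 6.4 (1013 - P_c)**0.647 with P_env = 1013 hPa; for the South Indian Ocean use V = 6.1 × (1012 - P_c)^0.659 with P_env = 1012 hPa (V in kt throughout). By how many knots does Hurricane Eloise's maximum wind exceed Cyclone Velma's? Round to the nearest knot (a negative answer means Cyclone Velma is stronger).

Hurricane Eloise: ΔP = 43; V ≈ 6.4 × 43^0.647 ≈ 72.95 kt.
Cyclone Velma: ΔP = 26; V ≈ 6.1 × 26^0.659 ≈ 52.22 kt.
Difference ≈ 72.95 − 52.22 = 20.73 → 21 kt.

21 kt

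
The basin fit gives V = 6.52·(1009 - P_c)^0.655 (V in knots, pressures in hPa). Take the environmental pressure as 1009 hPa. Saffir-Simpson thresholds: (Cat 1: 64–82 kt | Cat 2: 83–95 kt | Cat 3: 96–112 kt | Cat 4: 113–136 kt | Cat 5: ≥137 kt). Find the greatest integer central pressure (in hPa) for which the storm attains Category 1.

Category 1 begins at V = 64 kt.
Required ΔP = (64/6.52)^(1/0.655) = 9.816^1.527 ≈ 32.69 hPa.
P_c ≤ 1009 − 32.69 = 976.31, so the highest integer P_c is 976 hPa.

976 hPa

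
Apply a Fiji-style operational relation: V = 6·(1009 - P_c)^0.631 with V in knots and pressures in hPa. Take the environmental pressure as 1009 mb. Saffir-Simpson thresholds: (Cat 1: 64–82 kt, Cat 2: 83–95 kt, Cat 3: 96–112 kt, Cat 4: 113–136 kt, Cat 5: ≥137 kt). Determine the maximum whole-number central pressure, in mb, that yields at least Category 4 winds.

Category 4 begins at V = 113 kt.
Required ΔP = (113/6)^(1/0.631) = 18.833^1.585 ≈ 104.83 mb.
P_c ≤ 1009 − 104.83 = 904.17, so the highest integer P_c is 904 mb.

904 mb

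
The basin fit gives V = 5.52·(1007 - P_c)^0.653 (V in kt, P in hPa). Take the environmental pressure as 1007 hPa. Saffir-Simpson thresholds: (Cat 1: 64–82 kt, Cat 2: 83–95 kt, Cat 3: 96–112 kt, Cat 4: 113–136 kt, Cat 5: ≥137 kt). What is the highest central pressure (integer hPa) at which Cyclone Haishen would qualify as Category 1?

964 hPa

Category 1 begins at V = 64 kt.
Required ΔP = (64/5.52)^(1/0.653) = 11.594^1.531 ≈ 42.64 hPa.
P_c ≤ 1007 − 42.64 = 964.36, so the highest integer P_c is 964 hPa.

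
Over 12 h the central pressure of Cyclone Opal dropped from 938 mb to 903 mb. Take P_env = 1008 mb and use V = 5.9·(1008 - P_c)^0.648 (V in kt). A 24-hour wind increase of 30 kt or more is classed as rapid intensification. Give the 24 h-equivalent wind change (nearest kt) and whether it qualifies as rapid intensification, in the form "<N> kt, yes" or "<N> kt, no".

V₁: ΔP = 70, V ≈ 5.9 × 70^0.648 ≈ 92.57 kt.
V₂: ΔP = 105, V ≈ 5.9 × 105^0.648 ≈ 120.39 kt.
ΔV over 12 h = 27.82 kt → 24 h equivalent = 27.82 × 24/12 ≈ 55.64 kt.
56 kt ≥ 30 kt ⇒ rapid intensification.

56 kt, yes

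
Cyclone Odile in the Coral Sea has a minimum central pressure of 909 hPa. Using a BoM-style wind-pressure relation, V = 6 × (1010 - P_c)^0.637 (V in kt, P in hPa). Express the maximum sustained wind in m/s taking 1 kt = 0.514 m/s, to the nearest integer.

58 m/s

ΔP = 1010 − 909 = 101 hPa.
V ≈ 6 × 101^0.637 = 6 × 18.913 ≈ 113.476 kt.
113.476 × 0.514 ≈ 58.33 m/s → 58 m/s.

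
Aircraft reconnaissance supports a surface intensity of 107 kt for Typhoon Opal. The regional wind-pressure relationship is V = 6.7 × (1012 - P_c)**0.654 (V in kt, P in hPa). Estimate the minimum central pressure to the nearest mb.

943 mb

ΔP = (V / 6.7)^(1/0.654) = (107/6.7)^1.529.
107/6.7 = 15.970; 15.970^1.529 ≈ 69.17 mb.
P_c = 1012 − 69.17 = 942.83 ≈ 943 mb.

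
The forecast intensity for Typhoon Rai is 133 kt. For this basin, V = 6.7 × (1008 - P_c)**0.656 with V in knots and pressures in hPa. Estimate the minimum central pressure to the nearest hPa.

913 hPa

ΔP = (V / 6.7)^(1/0.656) = (133/6.7)^1.524.
133/6.7 = 19.851; 19.851^1.524 ≈ 95.13 hPa.
P_c = 1008 − 95.13 = 912.87 ≈ 913 hPa.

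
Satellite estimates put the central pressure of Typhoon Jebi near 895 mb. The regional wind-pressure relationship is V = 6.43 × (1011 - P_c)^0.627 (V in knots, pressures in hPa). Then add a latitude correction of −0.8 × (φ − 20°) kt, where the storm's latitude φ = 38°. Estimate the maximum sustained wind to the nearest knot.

ΔP = 1011 − 895 = 116 mb.
116^0.627 ≈ 19.698.
V ≈ 6.43 × 19.698 ≈ 126.7 kt.
Latitude correction: −0.8 × (38 − 20) = -14.4 kt.
Corrected V ≈ 112.3 kt → 112 kt.

112 kt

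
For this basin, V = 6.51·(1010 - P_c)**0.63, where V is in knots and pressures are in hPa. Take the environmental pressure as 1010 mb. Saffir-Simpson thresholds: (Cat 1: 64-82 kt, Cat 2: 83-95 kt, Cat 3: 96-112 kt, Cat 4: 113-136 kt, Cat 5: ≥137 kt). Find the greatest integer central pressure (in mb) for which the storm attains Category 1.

Category 1 begins at V = 64 kt.
Required ΔP = (64/6.51)^(1/0.63) = 9.831^1.587 ≈ 37.63 mb.
P_c ≤ 1010 − 37.63 = 972.37, so the highest integer P_c is 972 mb.

972 mb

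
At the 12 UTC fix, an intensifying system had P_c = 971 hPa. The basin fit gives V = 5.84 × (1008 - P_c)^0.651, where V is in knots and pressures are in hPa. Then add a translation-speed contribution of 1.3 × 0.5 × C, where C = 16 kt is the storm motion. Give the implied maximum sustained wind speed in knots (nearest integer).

ΔP = 1008 − 971 = 37 hPa.
37^0.651 ≈ 10.493.
V ≈ 5.84 × 10.493 ≈ 61.3 kt.
Translation term: 1.3 × 0.5 × 16 = 10.4 kt.
Corrected V ≈ 71.7 kt → 72 kt.

72 kt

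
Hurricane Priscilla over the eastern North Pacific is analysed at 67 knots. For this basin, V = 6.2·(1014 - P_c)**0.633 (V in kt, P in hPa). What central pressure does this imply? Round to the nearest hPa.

ΔP = (V / 6.2)^(1/0.633) = (67/6.2)^1.580.
67/6.2 = 10.806; 10.806^1.580 ≈ 42.95 hPa.
P_c = 1014 − 42.95 = 971.05 ≈ 971 hPa.

971 hPa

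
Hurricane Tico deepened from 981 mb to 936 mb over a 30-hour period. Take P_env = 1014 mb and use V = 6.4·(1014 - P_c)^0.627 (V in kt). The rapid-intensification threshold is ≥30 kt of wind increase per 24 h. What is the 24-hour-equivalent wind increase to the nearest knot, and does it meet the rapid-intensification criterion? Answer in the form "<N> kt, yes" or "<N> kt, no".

V₁: ΔP = 33, V ≈ 6.4 × 33^0.627 ≈ 57.32 kt.
V₂: ΔP = 78, V ≈ 6.4 × 78^0.627 ≈ 98.29 kt.
ΔV over 30 h = 40.97 kt → 24 h equivalent = 40.97 × 24/30 ≈ 32.78 kt.
33 kt ≥ 30 kt ⇒ rapid intensification.

33 kt, yes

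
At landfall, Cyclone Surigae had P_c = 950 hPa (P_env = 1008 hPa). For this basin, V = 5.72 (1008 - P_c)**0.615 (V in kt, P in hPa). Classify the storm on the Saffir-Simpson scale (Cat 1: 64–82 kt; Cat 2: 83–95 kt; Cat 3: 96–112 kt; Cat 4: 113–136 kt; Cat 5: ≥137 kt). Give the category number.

1

ΔP = 1008 − 950 = 58 hPa.
V ≈ 5.72 × 58^0.615 = 5.72 × 12.15 ≈ 69 kt.
69 kt falls in the Category 1 band.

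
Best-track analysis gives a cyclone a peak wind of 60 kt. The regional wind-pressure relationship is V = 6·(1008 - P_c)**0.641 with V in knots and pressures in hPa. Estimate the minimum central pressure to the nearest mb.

ΔP = (V / 6)^(1/0.641) = (60/6)^1.560.
60/6 = 10.000; 10.000^1.560 ≈ 36.31 mb.
P_c = 1008 − 36.31 = 971.69 ≈ 972 mb.

972 mb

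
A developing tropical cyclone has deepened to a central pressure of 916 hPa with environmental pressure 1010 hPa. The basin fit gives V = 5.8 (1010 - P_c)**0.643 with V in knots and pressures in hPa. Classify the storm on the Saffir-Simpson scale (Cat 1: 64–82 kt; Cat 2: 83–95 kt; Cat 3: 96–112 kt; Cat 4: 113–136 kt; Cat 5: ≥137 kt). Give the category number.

ΔP = 1010 − 916 = 94 hPa.
V ≈ 5.8 × 94^0.643 = 5.8 × 18.57 ≈ 108 kt.
108 kt falls in the Category 3 band.

3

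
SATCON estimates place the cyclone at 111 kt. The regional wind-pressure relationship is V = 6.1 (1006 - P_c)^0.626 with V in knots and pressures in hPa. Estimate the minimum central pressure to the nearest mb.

903 mb

ΔP = (V / 6.1)^(1/0.626) = (111/6.1)^1.597.
111/6.1 = 18.197; 18.197^1.597 ≈ 102.98 mb.
P_c = 1006 − 102.98 = 903.02 ≈ 903 mb.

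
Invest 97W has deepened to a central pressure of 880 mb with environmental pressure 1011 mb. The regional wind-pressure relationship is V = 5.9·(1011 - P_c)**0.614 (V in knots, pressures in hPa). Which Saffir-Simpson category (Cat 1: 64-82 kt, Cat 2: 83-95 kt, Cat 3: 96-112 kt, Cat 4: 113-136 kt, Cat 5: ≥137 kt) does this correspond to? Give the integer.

4

ΔP = 1011 − 880 = 131 mb.
V ≈ 5.9 × 131^0.614 = 5.9 × 19.95 ≈ 118 kt.
118 kt falls in the Category 4 band.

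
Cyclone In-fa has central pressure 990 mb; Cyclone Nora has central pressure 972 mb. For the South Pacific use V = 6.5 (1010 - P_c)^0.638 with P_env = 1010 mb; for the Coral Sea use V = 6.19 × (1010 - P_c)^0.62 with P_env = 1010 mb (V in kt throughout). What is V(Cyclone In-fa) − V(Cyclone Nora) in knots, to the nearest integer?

Cyclone In-fa: ΔP = 20; V ≈ 6.5 × 20^0.638 ≈ 43.95 kt.
Cyclone Nora: ΔP = 38; V ≈ 6.19 × 38^0.62 ≈ 59.04 kt.
Difference ≈ 43.95 − 59.04 = -15.09 → -15 kt.

-15 kt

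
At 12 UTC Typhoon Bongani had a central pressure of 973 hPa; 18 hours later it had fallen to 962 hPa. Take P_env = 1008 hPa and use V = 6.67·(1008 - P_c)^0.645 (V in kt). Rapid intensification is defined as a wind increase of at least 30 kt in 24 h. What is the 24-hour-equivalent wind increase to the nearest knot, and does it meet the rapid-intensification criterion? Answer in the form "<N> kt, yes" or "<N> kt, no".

V₁: ΔP = 35, V ≈ 6.67 × 35^0.645 ≈ 66.08 kt.
V₂: ΔP = 46, V ≈ 6.67 × 46^0.645 ≈ 78.81 kt.
ΔV over 18 h = 12.73 kt → 24 h equivalent = 12.73 × 24/18 ≈ 16.97 kt.
17 kt < 30 kt ⇒ not rapid intensification.

17 kt, no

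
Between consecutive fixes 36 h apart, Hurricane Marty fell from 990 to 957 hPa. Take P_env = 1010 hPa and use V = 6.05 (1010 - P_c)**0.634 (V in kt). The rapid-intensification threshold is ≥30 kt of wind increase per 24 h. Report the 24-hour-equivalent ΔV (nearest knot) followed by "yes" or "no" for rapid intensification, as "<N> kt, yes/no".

V₁: ΔP = 20, V ≈ 6.05 × 20^0.634 ≈ 40.42 kt.
V₂: ΔP = 53, V ≈ 6.05 × 53^0.634 ≈ 74.98 kt.
ΔV over 36 h = 34.56 kt → 24 h equivalent = 34.56 × 24/36 ≈ 23.04 kt.
23 kt < 30 kt ⇒ not rapid intensification.

23 kt, no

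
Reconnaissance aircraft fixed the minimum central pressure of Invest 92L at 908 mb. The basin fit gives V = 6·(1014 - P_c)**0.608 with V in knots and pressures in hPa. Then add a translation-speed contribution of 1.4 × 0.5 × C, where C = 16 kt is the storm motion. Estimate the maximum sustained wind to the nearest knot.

ΔP = 1014 − 908 = 106 mb.
106^0.608 ≈ 17.037.
V ≈ 6 × 17.037 ≈ 102.2 kt.
Translation term: 1.4 × 0.5 × 16 = 11.2 kt.
Corrected V ≈ 113.4 kt → 113 kt.

113 kt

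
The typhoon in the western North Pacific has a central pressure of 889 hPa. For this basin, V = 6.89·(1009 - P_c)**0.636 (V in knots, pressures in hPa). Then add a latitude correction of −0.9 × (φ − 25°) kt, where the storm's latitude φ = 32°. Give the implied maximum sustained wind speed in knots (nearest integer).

ΔP = 1009 − 889 = 120 hPa.
120^0.636 ≈ 21.007.
V ≈ 6.89 × 21.007 ≈ 144.7 kt.
Latitude correction: −0.9 × (32 − 25) = -6.3 kt.
Corrected V ≈ 138.4 kt → 138 kt.

138 kt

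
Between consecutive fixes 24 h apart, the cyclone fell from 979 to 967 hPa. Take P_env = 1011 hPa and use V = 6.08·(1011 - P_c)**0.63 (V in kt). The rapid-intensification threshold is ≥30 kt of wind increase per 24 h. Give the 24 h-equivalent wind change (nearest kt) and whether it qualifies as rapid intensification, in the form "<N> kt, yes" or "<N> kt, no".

V₁: ΔP = 32, V ≈ 6.08 × 32^0.63 ≈ 53.97 kt.
V₂: ΔP = 44, V ≈ 6.08 × 44^0.63 ≈ 65.96 kt.
ΔV over 24 h = 11.99 kt → 24 h equivalent = 11.99 × 24/24 ≈ 11.99 kt.
12 kt < 30 kt ⇒ not rapid intensification.

12 kt, no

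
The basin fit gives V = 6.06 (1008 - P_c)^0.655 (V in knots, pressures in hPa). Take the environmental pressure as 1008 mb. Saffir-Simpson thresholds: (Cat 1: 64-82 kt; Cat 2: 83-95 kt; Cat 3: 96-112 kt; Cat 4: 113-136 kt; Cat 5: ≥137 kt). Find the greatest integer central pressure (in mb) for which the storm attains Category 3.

940 mb

Category 3 begins at V = 96 kt.
Required ΔP = (96/6.06)^(1/0.655) = 15.842^1.527 ≈ 67.88 mb.
P_c ≤ 1008 − 67.88 = 940.12, so the highest integer P_c is 940 mb.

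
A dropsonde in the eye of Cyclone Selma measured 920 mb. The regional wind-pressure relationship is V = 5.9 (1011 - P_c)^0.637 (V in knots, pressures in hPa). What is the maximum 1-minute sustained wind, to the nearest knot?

ΔP = 1011 − 920 = 91 mb.
91^0.637 ≈ 17.697.
V ≈ 5.9 × 17.697 ≈ 104.4 kt.

104 kt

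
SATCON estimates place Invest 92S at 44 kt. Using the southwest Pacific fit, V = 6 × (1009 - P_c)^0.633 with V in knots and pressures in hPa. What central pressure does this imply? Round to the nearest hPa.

986 hPa

ΔP = (V / 6)^(1/0.633) = (44/6)^1.580.
44/6 = 7.333; 7.333^1.580 ≈ 23.28 hPa.
P_c = 1009 − 23.28 = 985.72 ≈ 986 hPa.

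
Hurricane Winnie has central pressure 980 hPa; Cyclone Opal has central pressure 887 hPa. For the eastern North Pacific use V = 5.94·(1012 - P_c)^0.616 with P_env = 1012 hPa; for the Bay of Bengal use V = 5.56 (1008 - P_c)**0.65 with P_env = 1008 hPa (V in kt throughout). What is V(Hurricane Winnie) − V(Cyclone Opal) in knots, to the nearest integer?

Hurricane Winnie: ΔP = 32; V ≈ 5.94 × 32^0.616 ≈ 50.23 kt.
Cyclone Opal: ΔP = 121; V ≈ 5.56 × 121^0.65 ≈ 125.57 kt.
Difference ≈ 50.23 − 125.57 = -75.34 → -75 kt.

-75 kt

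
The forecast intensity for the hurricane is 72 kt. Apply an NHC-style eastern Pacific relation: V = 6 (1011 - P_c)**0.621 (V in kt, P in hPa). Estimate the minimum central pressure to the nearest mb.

ΔP = (V / 6)^(1/0.621) = (72/6)^1.610.
72/6 = 12.000; 12.000^1.610 ≈ 54.68 mb.
P_c = 1011 − 54.68 = 956.32 ≈ 956 mb.

956 mb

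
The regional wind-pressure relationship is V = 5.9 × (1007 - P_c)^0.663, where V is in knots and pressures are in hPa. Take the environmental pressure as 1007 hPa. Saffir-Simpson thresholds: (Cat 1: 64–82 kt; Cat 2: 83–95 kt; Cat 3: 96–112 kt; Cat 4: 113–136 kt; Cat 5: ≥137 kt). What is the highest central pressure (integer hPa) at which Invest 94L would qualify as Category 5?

Category 5 begins at V = 137 kt.
Required ΔP = (137/5.9)^(1/0.663) = 23.220^1.508 ≈ 114.85 hPa.
P_c ≤ 1007 − 114.85 = 892.15, so the highest integer P_c is 892 hPa.

892 hPa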